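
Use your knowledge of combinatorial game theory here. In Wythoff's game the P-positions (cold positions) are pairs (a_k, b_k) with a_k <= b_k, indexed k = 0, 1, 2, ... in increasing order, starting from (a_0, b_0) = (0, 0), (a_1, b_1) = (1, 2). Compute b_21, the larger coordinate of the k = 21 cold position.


By Wythoff's theorem, a_k = floor(k * phi) and b_k = floor(k * phi^2) = a_k + k, where phi = (1 + sqrt(5))/2 is the golden ratio.
phi = (1 + sqrt(5))/2 = 1.618034
phi^2 = phi + 1 = 2.618034
k = 21
k * phi^2 = 21 * 2.618034 = 54.978714
b_21 = floor(k * phi^2) = 54 (check: a_21 + k = 33 + 21 = 54)

54


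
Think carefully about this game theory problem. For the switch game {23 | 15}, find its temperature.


The game is {23 | 15}, a switch {a | b} with numbers a > b.
Cooling {a | b} by t gives {a - t | b + t}, which stops being hot when a - t = b + t, i.e. at t = (a - b)/2. So the temperature of a switch is (a - b)/2.
Temperature = (Left option - Right option) / 2
= (23 - (15)) / 2
= 8 / 2
= 4

4


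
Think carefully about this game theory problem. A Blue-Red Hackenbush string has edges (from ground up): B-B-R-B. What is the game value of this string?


Edges (from ground): B-B-R-B
By Berlekamp's sign-expansion rule, a Blue-Red Hackenbush stalk has the value of the surreal number whose sign sequence is the edge sequence with B -> + and R -> -.
Sign sequence: ++-+
Trace the sign expansion in the surreal number tree, starting from 0:
Edge 1: B (sign +) -> bounds (0, +inf), value = 1
Edge 2: B (sign +) -> bounds (1, +inf), value = 2
Edge 3: R (sign -) -> bounds (1, 2), value = 3/2
Edge 4: B (sign +) -> bounds (3/2, 2), value = 7/4
Game value = 7/4

7/4


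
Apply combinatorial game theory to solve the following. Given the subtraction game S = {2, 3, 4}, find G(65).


The subtraction set is S = {2, 3, 4}.
G(k) = mex{ G(k - s) : s in S, s <= k }. We compute iteratively: G(0) = 0.
G(1) = mex({}) = 0
G(2) = mex({0}) = 1
G(3) = mex({0}) = 1
G(4) = mex({0, 1}) = 2
G(5) = mex({0, 1}) = 2
G(6) = mex({1, 2}) = 0
G(7) = mex({1, 2}) = 0
G(8) = mex({0, 2}) = 1
G(9) = mex({0, 2}) = 1
Observe that G(6)..G(9) = 0, 0, 1, 1 repeats G(0)..G(3) = 0, 0, 1, 1.
For k >= max(S) = 4, G(k) is determined by the previous 4 values G(k-4)..G(k-1); a window of 4 consecutive values has recurred shifted by 6, so by induction G(k + 6) = G(k) for all k >= 0: the sequence is periodic from the start with period 6.
One period: G(0..5) = 0, 0, 1, 1, 2, 2.
65 mod 6 = 5, so G(65) = G(5) = 2.

2


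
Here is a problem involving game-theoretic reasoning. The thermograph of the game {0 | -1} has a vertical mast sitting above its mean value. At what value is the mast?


Game = {0 | -1}, a switch {a | b} with numbers a > b.
Its thermograph has left wall a - t and right wall b + t, which meet at t = (a - b)/2, where both equal (a + b)/2. So the mast (mean value) is at (a + b)/2.
Mean = (0 + (-1))/2 = -1/2 = -1/2

-1/2


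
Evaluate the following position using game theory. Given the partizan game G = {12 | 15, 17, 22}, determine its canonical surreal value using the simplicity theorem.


Left options: {12}, max = 12
Right options: {15, 17, 22}, min = 15
All options are numbers and max(Left) < min(Right), so by the simplicity theorem the value is the simplest (earliest-born) number strictly between 12 and 15.
Integers 13 through 14 all lie strictly between 12 and 15.
Among integers, the simplest (lowest birthday = smallest |n|; 0 is born on day 0, +-n on day n) is 13.
No non-integer in the interval can be simpler: if x is a non-integer in the interval, then floor(x) or ceil(x) also lies in the interval (the interval contains an integer), and both are proper prefixes of x's sign expansion, i.e. born earlier. So the game value is 13.
Game value = 13

13


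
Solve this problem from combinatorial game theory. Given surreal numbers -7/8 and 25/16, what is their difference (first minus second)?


x = -7/8, y = 25/16
Converting to common denominator: 16
x = -14/16, y = 25/16
x - y = -7/8 - 25/16 = -39/16

-39/16


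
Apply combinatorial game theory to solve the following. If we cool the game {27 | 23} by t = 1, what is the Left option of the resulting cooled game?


Original game: {27 | 23} (a switch {a | b} with a > b).
Cooling by t (for t below the temperature (a - b)/2 = 2) taxes each move by t: {a | b} cooled by t is {a - t | b + t}.
Cooling amount: t = 1
Cooled Left option: 27 - 1 = 26
Cooled Right option: 23 + 1 = 24
Cooled game: {26 | 24}
Left option = 26

26


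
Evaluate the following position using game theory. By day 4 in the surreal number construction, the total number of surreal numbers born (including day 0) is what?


Day 0: {|} = 0 is born. Count = 1.
Day n: the number of surreal numbers born by day n is 2^(n+1) - 1.
By day 0: 2^1 - 1 = 1
By day 1: 2^2 - 1 = 3
By day 2: 2^3 - 1 = 7
By day 3: 2^4 - 1 = 15
By day 4: 2^5 - 1 = 31
By day 4: 31 surreal numbers.

31


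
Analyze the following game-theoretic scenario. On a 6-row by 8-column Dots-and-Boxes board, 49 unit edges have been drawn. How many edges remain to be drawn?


Grid: 6 x 8 boxes, i.e. 7 rows and 9 columns of dots.
Horizontal edges: (rows + 1) * cols = 7 * 8 = 56
Vertical edges: rows * (cols + 1) = 6 * 9 = 54
Total edges: 56 + 54 = 110
Edges drawn: 49
Remaining: 110 - 49 = 61

61


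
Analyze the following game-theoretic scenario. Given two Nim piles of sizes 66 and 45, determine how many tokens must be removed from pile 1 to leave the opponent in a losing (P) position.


Piles: 66 and 45
Current XOR: 66 XOR 45 = 111 (non-zero, so this is an N-position).
To make the XOR zero, we need to find a move that balances the piles.
For pile 1 (size 66): target = 66 XOR 111 = 45
We reduce pile 1 from 66 to 45.
Tokens removed: 66 - 45 = 21
Verification: 45 XOR 45 = 0

21


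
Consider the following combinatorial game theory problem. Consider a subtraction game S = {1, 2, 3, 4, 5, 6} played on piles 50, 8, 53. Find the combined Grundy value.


Subtraction set: {1, 2, 3, 4, 5, 6}
For this subtraction set, G(n) = n mod 7 (period = max + 1 = 7).
Pile 1 (size 50): G(50) = 50 mod 7 = 1
Pile 2 (size 8): G(8) = 8 mod 7 = 1
Pile 3 (size 53): G(53) = 53 mod 7 = 4
Total Grundy value = XOR of all: 1 XOR 1 XOR 4 = 4

4


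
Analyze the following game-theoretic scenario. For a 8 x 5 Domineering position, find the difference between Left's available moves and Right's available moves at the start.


Board is 8 x 5 (rows x cols).
Left (vertical) placements: (rows-1) * cols = 7 * 5 = 35
Right (horizontal) placements: rows * (cols-1) = 8 * 4 = 32
Advantage = Left - Right = 35 - 32 = 3

3


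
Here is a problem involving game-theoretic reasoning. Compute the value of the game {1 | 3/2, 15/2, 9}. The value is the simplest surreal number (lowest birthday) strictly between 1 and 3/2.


Left options: {1}, max = 1
Right options: {3/2, 15/2, 9}, min = 3/2
All options are numbers and max(Left) < min(Right), so by the simplicity theorem the value is the simplest (earliest-born) number strictly between 1 and 3/2.
No integer lies strictly between 1 and 3/2, so the value is the dyadic rational m/2^k in the interval with the smallest k (then m odd); search k = 1, 2, ...:
Denominator 2: no odd multiple of 1/2 lies strictly between 1 and 3/2.
Denominator 4: 5/4 lies strictly between 1 and 3/2 -- found.
The simplest number in the interval is 5/4.
Game value = 5/4

5/4


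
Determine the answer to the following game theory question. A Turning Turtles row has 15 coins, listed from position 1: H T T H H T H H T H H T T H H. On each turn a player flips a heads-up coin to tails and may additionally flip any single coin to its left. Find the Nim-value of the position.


Coins: H T T H H T H H T H H T T H H
Key fact: a single head at position k behaves exactly like a Nim heap of size k (turning it to T and optionally flipping a coin at j < k corresponds to moving the heap from k to j, or to 0), and heads combine as a disjunctive sum (two heads at the same place would cancel, matching j XOR j = 0). So the Nim-value is the XOR of the 1-indexed positions of the heads.
Face-up positions (1-indexed): [1, 4, 5, 7, 8, 10, 11, 14, 15]
XOR 0 with 1: 0 XOR 1 = 1
XOR 1 with 4: 1 XOR 4 = 5
XOR 5 with 5: 5 XOR 5 = 0
XOR 0 with 7: 0 XOR 7 = 7
XOR 7 with 8: 7 XOR 8 = 15
XOR 15 with 10: 15 XOR 10 = 5
XOR 5 with 11: 5 XOR 11 = 14
XOR 14 with 14: 14 XOR 14 = 0
XOR 0 with 15: 0 XOR 15 = 15
Nim-value = 15

15


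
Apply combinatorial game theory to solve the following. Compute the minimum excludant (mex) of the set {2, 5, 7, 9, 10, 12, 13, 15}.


Set = {2, 5, 7, 9, 10, 12, 13, 15}
0 is NOT in the set. This is the mex.
mex = 0

0


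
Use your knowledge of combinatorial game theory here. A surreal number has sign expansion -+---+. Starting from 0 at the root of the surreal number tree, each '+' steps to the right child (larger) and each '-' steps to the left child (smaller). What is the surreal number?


Sign expansion: -+---+
Rule: track bounds (lo, hi), initially (-inf, +inf). On '+', the current value becomes lo and we move to the simplest number in (value, hi): value + 1 if hi = +inf, otherwise the midpoint (value + hi)/2. On '-', the current value becomes hi and we move to value - 1 if lo = -inf, otherwise the midpoint (lo + value)/2.
Start at 0.
Step 1: sign = -, move left. Bounds: (-inf, 0). Value = -1
Step 2: sign = +, move right. Bounds: (-1, 0). Value = -1/2
Step 3: sign = -, move left. Bounds: (-1, -1/2). Value = -3/4
Step 4: sign = -, move left. Bounds: (-1, -3/4). Value = -7/8
Step 5: sign = -, move left. Bounds: (-1, -7/8). Value = -15/16
Step 6: sign = +, move right. Bounds: (-15/16, -7/8). Value = -29/32
The surreal number with sign expansion -+---+ is -29/32.

-29/32


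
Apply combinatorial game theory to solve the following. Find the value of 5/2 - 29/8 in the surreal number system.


x = 5/2, y = 29/8
Converting to common denominator: 8
x = 20/8, y = 29/8
x - y = 5/2 - 29/8 = -9/8

-9/8


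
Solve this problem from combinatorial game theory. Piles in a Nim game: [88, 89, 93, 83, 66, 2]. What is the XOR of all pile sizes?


We need the XOR (exclusive or) of all pile sizes.
After XOR-ing pile 1 (size 88): 0 XOR 88 = 88
After XOR-ing pile 2 (size 89): 88 XOR 89 = 1
After XOR-ing pile 3 (size 93): 1 XOR 93 = 92
After XOR-ing pile 4 (size 83): 92 XOR 83 = 15
After XOR-ing pile 5 (size 66): 15 XOR 66 = 77
After XOR-ing pile 6 (size 2): 77 XOR 2 = 79
The Nim-value of this position is 79.

79


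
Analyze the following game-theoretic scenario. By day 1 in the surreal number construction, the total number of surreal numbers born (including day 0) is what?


Day 0: {|} = 0 is born. Count = 1.
Day n: the number of surreal numbers born by day n is 2^(n+1) - 1.
By day 0: 2^1 - 1 = 1
By day 1: 2^2 - 1 = 3
By day 1: 3 surreal numbers.

3


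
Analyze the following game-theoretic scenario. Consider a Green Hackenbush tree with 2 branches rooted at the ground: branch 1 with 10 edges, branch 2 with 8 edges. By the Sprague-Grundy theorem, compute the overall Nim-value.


The tree has 2 branches from the ground vertex.
In Green Hackenbush, the Nim-value of a simple path of length k is k.
Branch 1: length 10, Nim-value = 10
Branch 2: length 8, Nim-value = 8
Total Nim-value = XOR of all branch values:
0 XOR 10 = 10
10 XOR 8 = 2
Nim-value of the tree = 2

2


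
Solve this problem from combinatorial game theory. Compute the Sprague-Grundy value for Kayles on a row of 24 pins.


Kayles: a move removes 1 or 2 adjacent pins from a contiguous row.
Removing pins from a row of k leaves two independent rows (a, b) with a + b = k - 1 (one pin) or a + b = k - 2 (two pins); an end removal gives a = 0.
By Sprague-Grundy, G(k) = mex{ G(a) XOR G(b) } over all these splits. G(0) = 0.
G(1): splits (0,0):0^0=0 -> mex({0}) = 1
G(2): splits (0,1):0^1=1 (0,0):0^0=0 -> mex({0, 1}) = 2
G(3): splits (0,2):0^2=2 (1,1):1^1=0 (0,1):0^1=1 -> mex({0, 1, 2}) = 3
G(4): splits (0,3):0^3=3 (1,2):1^2=3 (0,2):0^2=2 (1,1):1^1=0 -> mex({0, 2, 3}) = 1
G(5): splits (0,4):0^1=1 (1,3):1^3=2 (2,2):2^2=0 (0,3):0^3=3 (1,2):1^2=3 -> mex({0, 1, 2, 3}) = 4
G(6) = mex({0, 1, 2, 4}) = 3
G(7) = mex({0, 1, 3, 4, 5}) = 2
G(8) = mex({0, 2, 3, 5, 6}) = 1
G(9) = mex({0, 1, 2, 3, 6, 7}) = 4
G(10) = mex({0, 1, 3, 4, 5, 7}) = 2
G(11) = mex({0, 1, 2, 3, 4, 5}) = 6
G(12) = mex({0, 1, 2, 3, 5, 6, 7}) = 4
G(13) = mex({0, 2, 3, 4, 6, 7}) = 1
G(14) = mex({0, 1, 4, 5, 6, 7}) = 2
G(15) = mex({0, 1, 2, 3, 4, 5, 6}) = 7
G(16) = mex({0, 2, 3, 5, 6, 7}) = 1
G(17) = mex({0, 1, 2, 3, 5, 6, 7}) = 4
G(18) = mex({0, 1, 2, 4, 5, 6}) = 3
G(19) = mex({0, 1, 3, 4, 5, 7}) = 2
G(20) = mex({0, 2, 3, 4, 5, 6, 7}) = 1
G(21) = mex({0, 1, 2, 3, 5, 6, 7}) = 4
G(22) = mex({0, 1, 2, 3, 4, 5, 7}) = 6
G(23) = mex({0, 1, 2, 3, 4, 5, 6}) = 7
G(24) = mex({0, 1, 2, 3, 5, 6, 7}) = 4
Therefore G(24) = 4.

4


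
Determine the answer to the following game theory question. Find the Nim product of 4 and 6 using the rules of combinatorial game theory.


Nim multiplication is bilinear over XOR: (u XOR v) * w = (u*w) XOR (v*w).
So we split each operand into its bit components and XOR the pairwise Nim products.
4 = 4 (as XOR of powers of 2).
6 = 2 + 4 (as XOR of powers of 2).
Using the standard Nim-product table on single bits:
  2*2 = 3,   2*4 = 8,   2*8 = 12,
  4*4 = 6,   4*8 = 11,  8*8 = 13,
and  1*x = x (identity), k*l = l*k (commutative).
Pairwise Nim products:
  4 * 2 = 8
  4 * 4 = 6
XOR them: 8 XOR 6 = 14.
Result: 4 * 6 = 14 (in Nim).

14


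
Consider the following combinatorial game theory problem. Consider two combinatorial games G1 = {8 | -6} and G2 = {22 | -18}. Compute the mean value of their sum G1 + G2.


G1 = {8 | -6}, G2 = {22 | -18}
Each is a switch {a | b} with numbers a > b; its mean value is (a + b)/2, and mean value is additive over game sums: m(G1 + G2) = m(G1) + m(G2).
Mean of G1 = (8 + (-6))/2 = 2/2 = 1
Mean of G2 = (22 + (-18))/2 = 4/2 = 2
Mean of G1 + G2 = 1 + 2 = 3

3


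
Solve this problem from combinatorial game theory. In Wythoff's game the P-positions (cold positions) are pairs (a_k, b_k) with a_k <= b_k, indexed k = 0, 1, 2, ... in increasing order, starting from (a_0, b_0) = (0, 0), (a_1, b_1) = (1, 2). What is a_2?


By Wythoff's theorem, a_k = floor(k * phi) and b_k = floor(k * phi^2) = a_k + k, where phi = (1 + sqrt(5))/2 is the golden ratio.
phi = (1 + sqrt(5))/2 = 1.618034
k = 2
k * phi = 2 * 1.618034 = 3.236068
a_2 = floor(k * phi) = 3

3


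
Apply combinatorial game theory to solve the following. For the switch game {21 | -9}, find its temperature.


The game is {21 | -9}, a switch {a | b} with numbers a > b.
Cooling {a | b} by t gives {a - t | b + t}, which stops being hot when a - t = b + t, i.e. at t = (a - b)/2. So the temperature of a switch is (a - b)/2.
Temperature = (Left option - Right option) / 2
= (21 - (-9)) / 2
= 30 / 2
= 15

15


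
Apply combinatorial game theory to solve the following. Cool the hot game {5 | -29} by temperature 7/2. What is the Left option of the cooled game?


Original game: {5 | -29} (a switch {a | b} with a > b).
Cooling by t (for t below the temperature (a - b)/2 = 17) taxes each move by t: {a | b} cooled by t is {a - t | b + t}.
Cooling amount: t = 7/2
Cooled Left option: 5 - 7/2 = 3/2
Cooled Right option: -29 + 7/2 = -51/2
Cooled game: {3/2 | -51/2}
Left option = 3/2

3/2


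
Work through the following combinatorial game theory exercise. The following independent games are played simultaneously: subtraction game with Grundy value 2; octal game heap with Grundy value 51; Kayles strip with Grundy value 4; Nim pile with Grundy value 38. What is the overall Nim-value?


By the Sprague-Grundy theorem, the Grundy value of a sum of games is the XOR of individual Grundy values.
subtraction game: Grundy value = 2. Running XOR: 0 XOR 2 = 2
octal game heap: Grundy value = 51. Running XOR: 2 XOR 51 = 49
Kayles strip: Grundy value = 4. Running XOR: 49 XOR 4 = 53
Nim pile: Grundy value = 38. Running XOR: 53 XOR 38 = 19
The combined Grundy value is 19.

19


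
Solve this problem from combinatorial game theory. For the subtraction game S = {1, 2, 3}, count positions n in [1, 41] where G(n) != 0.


Subtraction set S = {1, 2, 3}, so G(n) = n mod 4.
G(n) = 0 when n is a multiple of 4.
Multiples of 4 in [1, 41]: 10
N-positions (nonzero Grundy) = 41 - 10 = 31

31


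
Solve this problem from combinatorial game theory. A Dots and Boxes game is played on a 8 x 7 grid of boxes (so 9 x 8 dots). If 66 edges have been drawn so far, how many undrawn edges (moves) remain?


Grid: 8 x 7 boxes, i.e. 9 rows and 8 columns of dots.
Horizontal edges: (rows + 1) * cols = 9 * 7 = 63
Vertical edges: rows * (cols + 1) = 8 * 8 = 64
Total edges: 63 + 64 = 127
Edges drawn: 66
Remaining: 127 - 66 = 61

61


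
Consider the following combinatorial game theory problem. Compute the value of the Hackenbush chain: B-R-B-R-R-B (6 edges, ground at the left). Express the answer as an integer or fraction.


Edges (from ground): B-R-B-R-R-B
By Berlekamp's sign-expansion rule, a Blue-Red Hackenbush stalk has the value of the surreal number whose sign sequence is the edge sequence with B -> + and R -> -.
Sign sequence: +-+--+
Trace the sign expansion in the surreal number tree, starting from 0:
Edge 1: B (sign +) -> bounds (0, +inf), value = 1
Edge 2: R (sign -) -> bounds (0, 1), value = 1/2
Edge 3: B (sign +) -> bounds (1/2, 1), value = 3/4
Edge 4: R (sign -) -> bounds (1/2, 3/4), value = 5/8
Edge 5: R (sign -) -> bounds (1/2, 5/8), value = 9/16
Edge 6: B (sign +) -> bounds (9/16, 5/8), value = 19/32
Game value = 19/32

19/32


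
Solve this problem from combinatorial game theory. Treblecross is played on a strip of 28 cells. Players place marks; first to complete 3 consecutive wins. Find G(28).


Treblecross: place X on empty cells; 3-in-a-row wins.
Playing within two cells of an existing X lets the opponent win at once, so sensible play treats the cells i-2..i+2 around each X as dead. The player left with no safe cell loses, so this is a normal-play take-away game on strips of safe cells.
Placing X at cell i (0-indexed) of a strip of k safe cells leaves independent strips of sizes max(0, i-2) and max(0, k-i-3). Hence G(k) = mex{ G(max(0,i-2)) XOR G(max(0,k-i-3)) : 0 <= i < k }, with G(0) = 0.
G(1): splits (0,0):0^0=0 -> mex({0}) = 1
G(2): splits (0,0):0^0=0 -> mex({0}) = 1
G(3): splits (0,0):0^0=0 -> mex({0}) = 1
G(4): splits (0,1):0^1=1 (0,0):0^0=0 -> mex({0, 1}) = 2
G(5): splits (0,2):0^1=1 (0,1):0^1=1 (0,0):0^0=0 -> mex({0, 1}) = 2
G(6) = mex({1}) = 0
G(7) = mex({0, 1, 2}) = 3
G(8) = mex({0, 1, 2}) = 3
G(9) = mex({0, 2}) = 1
G(10) = mex({0, 2, 3}) = 1
G(11) = mex({0, 3}) = 1
G(12) = mex({1, 3}) = 0
G(13) = mex({0, 1, 2, 3}) = 4
G(14) = mex({0, 1, 2}) = 3
G(15) = mex({0, 1, 2}) = 3
G(16) = mex({0, 1, 2, 4}) = 3
G(17) = mex({0, 1, 3, 4}) = 2
G(18) = mex({0, 1, 3, 4}) = 2
G(19) = mex({0, 1, 3, 5}) = 2
G(20) = mex({0, 1, 2, 3, 5}) = 4
G(21) = mex({0, 1, 2, 3, 5}) = 4
G(22) = mex({1, 2, 6}) = 0
G(23) = mex({0, 1, 2, 3, 4, 6}) = 5
G(24) = mex({0, 1, 2, 3, 4}) = 5
G(25) = mex({0, 1, 3, 4, 7}) = 2
G(26) = mex({0, 1, 3, 4, 5, 7}) = 2
G(27) = mex({0, 1, 3, 5}) = 2
G(28) = mex({0, 1, 2, 5}) = 3
Therefore G(28) = 3.

3


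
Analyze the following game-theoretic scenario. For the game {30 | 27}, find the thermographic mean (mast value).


Game = {30 | 27}, a switch {a | b} with numbers a > b.
Its thermograph has left wall a - t and right wall b + t, which meet at t = (a - b)/2, where both equal (a + b)/2. So the mast (mean value) is at (a + b)/2.
Mean = (30 + (27))/2 = 57/2 = 57/2

57/2


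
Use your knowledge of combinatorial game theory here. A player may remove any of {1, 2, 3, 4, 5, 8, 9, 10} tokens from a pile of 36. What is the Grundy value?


The subtraction set is S = {1, 2, 3, 4, 5, 8, 9, 10}.
G(k) = mex{ G(k - s) : s in S, s <= k }. We compute iteratively: G(0) = 0.
G(1) = mex({0}) = 1
G(2) = mex({0, 1}) = 2
G(3) = mex({0, 1, 2}) = 3
G(4) = mex({0, 1, 2, 3}) = 4
G(5) = mex({0, 1, 2, 3, 4}) = 5
G(6) = mex({1, 2, 3, 4, 5}) = 0
G(7) = mex({0, 2, 3, 4, 5}) = 1
G(8) = mex({0, 1, 3, 4, 5}) = 2
G(9) = mex({0, 1, 2, 4, 5}) = 3
G(10) = mex({0, 1, 2, 3, 5}) = 4
G(11) = mex({0, 1, 2, 3, 4}) = 5
G(12) = mex({1, 2, 3, 4, 5}) = 0
G(13) = mex({0, 2, 3, 4, 5}) = 1
G(14) = mex({0, 1, 3, 4, 5}) = 2
G(15) = mex({0, 1, 2, 4, 5}) = 3
Observe that G(6)..G(15) = 0, 1, 2, 3, 4, 5, 0, 1, 2, 3 repeats G(0)..G(9) = 0, 1, 2, 3, 4, 5, 0, 1, 2, 3.
For k >= max(S) = 10, G(k) is determined by the previous 10 values G(k-10)..G(k-1); a window of 10 consecutive values has recurred shifted by 6, so by induction G(k + 6) = G(k) for all k >= 0: the sequence is periodic from the start with period 6.
One period: G(0..5) = 0, 1, 2, 3, 4, 5.
36 mod 6 = 0, so G(36) = G(0) = 0.

0


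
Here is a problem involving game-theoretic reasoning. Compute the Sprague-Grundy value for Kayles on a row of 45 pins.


Kayles: a move removes 1 or 2 adjacent pins from a contiguous row.
Removing pins from a row of k leaves two independent rows (a, b) with a + b = k - 1 (one pin) or a + b = k - 2 (two pins); an end removal gives a = 0.
By Sprague-Grundy, G(k) = mex{ G(a) XOR G(b) } over all these splits. G(0) = 0.
G(1): splits (0,0):0^0=0 -> mex({0}) = 1
G(2): splits (0,1):0^1=1 (0,0):0^0=0 -> mex({0, 1}) = 2
G(3): splits (0,2):0^2=2 (1,1):1^1=0 (0,1):0^1=1 -> mex({0, 1, 2}) = 3
G(4): splits (0,3):0^3=3 (1,2):1^2=3 (0,2):0^2=2 (1,1):1^1=0 -> mex({0, 2, 3}) = 1
G(5): splits (0,4):0^1=1 (1,3):1^3=2 (2,2):2^2=0 (0,3):0^3=3 (1,2):1^2=3 -> mex({0, 1, 2, 3}) = 4
G(6) = mex({0, 1, 2, 4}) = 3
G(7) = mex({0, 1, 3, 4, 5}) = 2
G(8) = mex({0, 2, 3, 5, 6}) = 1
G(9) = mex({0, 1, 2, 3, 6, 7}) = 4
G(10) = mex({0, 1, 3, 4, 5, 7}) = 2
G(11) = mex({0, 1, 2, 3, 4, 5}) = 6
G(12) = mex({0, 1, 2, 3, 5, 6, 7}) = 4
G(13) = mex({0, 2, 3, 4, 6, 7}) = 1
G(14) = mex({0, 1, 4, 5, 6, 7}) = 2
G(15) = mex({0, 1, 2, 3, 4, 5, 6}) = 7
G(16) = mex({0, 2, 3, 5, 6, 7}) = 1
G(17) = mex({0, 1, 2, 3, 5, 6, 7}) = 4
G(18) = mex({0, 1, 2, 4, 5, 6}) = 3
G(19) = mex({0, 1, 3, 4, 5, 7}) = 2
G(20) = mex({0, 2, 3, 4, 5, 6, 7}) = 1
G(21) = mex({0, 1, 2, 3, 5, 6, 7}) = 4
G(22) = mex({0, 1, 2, 3, 4, 5, 7}) = 6
G(23) = mex({0, 1, 2, 3, 4, 5, 6}) = 7
G(24) = mex({0, 1, 2, 3, 5, 6, 7}) = 4
G(25) = mex({0, 2, 3, 4, 6, 7}) = 1
G(26) = mex({0, 1, 3, 4, 5, 6, 7}) = 2
G(27) = mex({0, 1, 2, 3, 4, 5, 6, 7}) = 8
G(28) = mex({0, 1, 2, 3, 4, 6, 7, 8}) = 5
G(29) = mex({0, 1, 2, 3, 5, 6, 7, 8, 9}) = 4
G(30) = mex({0, 1, 2, 3, 4, 5, 6, 9, 10}) = 7
G(31) = mex({0, 1, 3, 4, 5, 7, 10, 11}) = 2
G(32) = mex({0, 2, 3, 4, 5, 6, 7, 9, 11}) = 1
G(33) = mex({0, 1, 2, 3, 4, 5, 6, 7, 9, 12}) = 8
G(34) = mex({0, 1, 2, 3, 4, 5, 7, 8, 11, 12}) = 6
G(35) = mex({0, 1, 2, 3, 4, 5, 6, 8, 9, 10, 11}) = 7
G(36) = mex({0, 1, 2, 3, 5, 6, 7, 9, 10}) = 4
G(37) = mex({0, 2, 3, 4, 6, 7, 9, 10, 11, 12}) = 1
G(38) = mex({0, 1, 3, 4, 5, 6, 7, 9, 10, 11, 12}) = 2
G(39) = mex({0, 1, 2, 4, 5, 6, 7, 9, 10, 12, 14}) = 3
G(40) = mex({0, 2, 3, 4, 6, 7, 11, 12, 14}) = 1
G(41) = mex({0, 1, 2, 3, 5, 6, 7, 9, 10, 11, 12}) = 4
G(42) = mex({0, 1, 2, 3, 4, 5, 6, 9, 10}) = 7
G(43) = mex({0, 1, 3, 4, 5, 7, 9, 10, 12, 15}) = 2
G(44) = mex({0, 2, 3, 4, 5, 6, 7, 9, 10, 12, 15}) = 1
G(45) = mex({0, 1, 2, 3, 4, 5, 6, 7, 9, 10, 12, 14}) = 8
Therefore G(45) = 8.

8


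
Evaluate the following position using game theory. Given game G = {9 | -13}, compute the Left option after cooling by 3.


Original game: {9 | -13} (a switch {a | b} with a > b).
Cooling by t (for t below the temperature (a - b)/2 = 11) taxes each move by t: {a | b} cooled by t is {a - t | b + t}.
Cooling amount: t = 3
Cooled Left option: 9 - 3 = 6
Cooled Right option: -13 + 3 = -10
Cooled game: {6 | -10}
Left option = 6

6


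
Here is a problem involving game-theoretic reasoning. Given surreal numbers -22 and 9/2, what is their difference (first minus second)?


x = -22, y = 9/2
Converting to common denominator: 2
x = -44/2, y = 9/2
x - y = -22 - 9/2 = -53/2

-53/2


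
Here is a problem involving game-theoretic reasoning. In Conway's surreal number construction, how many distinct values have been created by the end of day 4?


Day 0: {|} = 0 is born. Count = 1.
Day n: the number of surreal numbers born by day n is 2^(n+1) - 1.
By day 0: 2^1 - 1 = 1
By day 1: 2^2 - 1 = 3
By day 2: 2^3 - 1 = 7
By day 3: 2^4 - 1 = 15
By day 4: 2^5 - 1 = 31
By day 4: 31 surreal numbers.

31


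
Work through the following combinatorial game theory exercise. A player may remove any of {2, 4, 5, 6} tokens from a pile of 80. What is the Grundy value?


The subtraction set is S = {2, 4, 5, 6}.
G(k) = mex{ G(k - s) : s in S, s <= k }. We compute iteratively: G(0) = 0.
G(1) = mex({}) = 0
G(2) = mex({0}) = 1
G(3) = mex({0}) = 1
G(4) = mex({0, 1}) = 2
G(5) = mex({0, 1}) = 2
G(6) = mex({0, 1, 2}) = 3
G(7) = mex({0, 1, 2}) = 3
G(8) = mex({1, 2, 3}) = 0
G(9) = mex({1, 2, 3}) = 0
G(10) = mex({0, 2, 3}) = 1
G(11) = mex({0, 2, 3}) = 1
G(12) = mex({0, 1, 3}) = 2
G(13) = mex({0, 1, 3}) = 2
Observe that G(8)..G(13) = 0, 0, 1, 1, 2, 2 repeats G(0)..G(5) = 0, 0, 1, 1, 2, 2.
For k >= max(S) = 6, G(k) is determined by the previous 6 values G(k-6)..G(k-1); a window of 6 consecutive values has recurred shifted by 8, so by induction G(k + 8) = G(k) for all k >= 0: the sequence is periodic from the start with period 8.
One period: G(0..7) = 0, 0, 1, 1, 2, 2, 3, 3.
80 mod 8 = 0, so G(80) = G(0) = 0.

0


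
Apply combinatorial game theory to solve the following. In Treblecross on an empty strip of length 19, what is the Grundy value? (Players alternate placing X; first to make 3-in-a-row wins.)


Treblecross: place X on empty cells; 3-in-a-row wins.
Playing within two cells of an existing X lets the opponent win at once, so sensible play treats the cells i-2..i+2 around each X as dead. The player left with no safe cell loses, so this is a normal-play take-away game on strips of safe cells.
Placing X at cell i (0-indexed) of a strip of k safe cells leaves independent strips of sizes max(0, i-2) and max(0, k-i-3). Hence G(k) = mex{ G(max(0,i-2)) XOR G(max(0,k-i-3)) : 0 <= i < k }, with G(0) = 0.
G(1): splits (0,0):0^0=0 -> mex({0}) = 1
G(2): splits (0,0):0^0=0 -> mex({0}) = 1
G(3): splits (0,0):0^0=0 -> mex({0}) = 1
G(4): splits (0,1):0^1=1 (0,0):0^0=0 -> mex({0, 1}) = 2
G(5): splits (0,2):0^1=1 (0,1):0^1=1 (0,0):0^0=0 -> mex({0, 1}) = 2
G(6) = mex({1}) = 0
G(7) = mex({0, 1, 2}) = 3
G(8) = mex({0, 1, 2}) = 3
G(9) = mex({0, 2}) = 1
G(10) = mex({0, 2, 3}) = 1
G(11) = mex({0, 3}) = 1
G(12) = mex({1, 3}) = 0
G(13) = mex({0, 1, 2, 3}) = 4
G(14) = mex({0, 1, 2}) = 3
G(15) = mex({0, 1, 2}) = 3
G(16) = mex({0, 1, 2, 4}) = 3
G(17) = mex({0, 1, 3, 4}) = 2
G(18) = mex({0, 1, 3, 4}) = 2
G(19) = mex({0, 1, 3, 5}) = 2
Therefore G(19) = 2.

2


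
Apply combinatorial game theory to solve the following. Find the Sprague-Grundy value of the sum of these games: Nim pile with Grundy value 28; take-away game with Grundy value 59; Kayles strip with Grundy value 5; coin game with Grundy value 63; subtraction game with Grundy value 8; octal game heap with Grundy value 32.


By the Sprague-Grundy theorem, the Grundy value of a sum of games is the XOR of individual Grundy values.
Nim pile: Grundy value = 28. Running XOR: 0 XOR 28 = 28
take-away game: Grundy value = 59. Running XOR: 28 XOR 59 = 39
Kayles strip: Grundy value = 5. Running XOR: 39 XOR 5 = 34
coin game: Grundy value = 63. Running XOR: 34 XOR 63 = 29
subtraction game: Grundy value = 8. Running XOR: 29 XOR 8 = 21
octal game heap: Grundy value = 32. Running XOR: 21 XOR 32 = 53
The combined Grundy value is 53.

53


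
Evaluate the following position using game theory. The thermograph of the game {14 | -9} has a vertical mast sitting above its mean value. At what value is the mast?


Game = {14 | -9}, a switch {a | b} with numbers a > b.
Its thermograph has left wall a - t and right wall b + t, which meet at t = (a - b)/2, where both equal (a + b)/2. So the mast (mean value) is at (a + b)/2.
Mean = (14 + (-9))/2 = 5/2 = 5/2

5/2


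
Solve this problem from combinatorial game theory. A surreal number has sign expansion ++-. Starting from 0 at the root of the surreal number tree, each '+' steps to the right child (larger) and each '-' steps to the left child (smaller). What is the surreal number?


Sign expansion: ++-
Rule: track bounds (lo, hi), initially (-inf, +inf). On '+', the current value becomes lo and we move to the simplest number in (value, hi): value + 1 if hi = +inf, otherwise the midpoint (value + hi)/2. On '-', the current value becomes hi and we move to value - 1 if lo = -inf, otherwise the midpoint (lo + value)/2.
Start at 0.
Step 1: sign = +, move right. Bounds: (0, +inf). Value = 1
Step 2: sign = +, move right. Bounds: (1, +inf). Value = 2
Step 3: sign = -, move left. Bounds: (1, 2). Value = 3/2
The surreal number with sign expansion ++- is 3/2.

3/2


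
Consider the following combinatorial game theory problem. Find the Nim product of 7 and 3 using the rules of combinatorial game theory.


Nim multiplication is bilinear over XOR: (u XOR v) * w = (u*w) XOR (v*w).
So we split each operand into its bit components and XOR the pairwise Nim products.
7 = 1 + 2 + 4 (as XOR of powers of 2).
3 = 1 + 2 (as XOR of powers of 2).
Using the standard Nim-product table on single bits:
  2*2 = 3,   2*4 = 8,   2*8 = 12,
  4*4 = 6,   4*8 = 11,  8*8 = 13,
and  1*x = x (identity), k*l = l*k (commutative).
Pairwise Nim products:
  1 * 1 = 1
  1 * 2 = 2
  2 * 1 = 2
  2 * 2 = 3
  4 * 1 = 4
  4 * 2 = 8
XOR them: 1 XOR 2 XOR 2 XOR 3 XOR 4 XOR 8 = 14.
Result: 7 * 3 = 14 (in Nim).

14


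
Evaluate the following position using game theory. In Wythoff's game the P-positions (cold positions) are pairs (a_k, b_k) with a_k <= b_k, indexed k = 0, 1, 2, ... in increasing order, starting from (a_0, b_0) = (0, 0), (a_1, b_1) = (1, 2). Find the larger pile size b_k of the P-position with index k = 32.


By Wythoff's theorem, a_k = floor(k * phi) and b_k = floor(k * phi^2) = a_k + k, where phi = (1 + sqrt(5))/2 is the golden ratio.
phi = (1 + sqrt(5))/2 = 1.618034
phi^2 = phi + 1 = 2.618034
k = 32
k * phi^2 = 32 * 2.618034 = 83.777088
b_32 = floor(k * phi^2) = 83 (check: a_32 + k = 51 + 32 = 83)

83


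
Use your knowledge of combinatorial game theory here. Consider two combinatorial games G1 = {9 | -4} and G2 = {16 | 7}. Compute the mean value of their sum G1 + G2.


G1 = {9 | -4}, G2 = {16 | 7}
Each is a switch {a | b} with numbers a > b; its mean value is (a + b)/2, and mean value is additive over game sums: m(G1 + G2) = m(G1) + m(G2).
Mean of G1 = (9 + (-4))/2 = 5/2 = 5/2
Mean of G2 = (16 + (7))/2 = 23/2 = 23/2
Mean of G1 + G2 = 5/2 + 23/2 = 14

14


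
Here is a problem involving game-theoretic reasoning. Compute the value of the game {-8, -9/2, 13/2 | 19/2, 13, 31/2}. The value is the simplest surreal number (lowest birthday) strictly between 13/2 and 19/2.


Left options: {-8, -9/2, 13/2}, max = 13/2
Right options: {19/2, 13, 31/2}, min = 19/2
All options are numbers and max(Left) < min(Right), so by the simplicity theorem the value is the simplest (earliest-born) number strictly between 13/2 and 19/2.
Integers 7 through 9 all lie strictly between 13/2 and 19/2.
Among integers, the simplest (lowest birthday = smallest |n|; 0 is born on day 0, +-n on day n) is 7.
No non-integer in the interval can be simpler: if x is a non-integer in the interval, then floor(x) or ceil(x) also lies in the interval (the interval contains an integer), and both are proper prefixes of x's sign expansion, i.e. born earlier. So the game value is 7.
Game value = 7

7


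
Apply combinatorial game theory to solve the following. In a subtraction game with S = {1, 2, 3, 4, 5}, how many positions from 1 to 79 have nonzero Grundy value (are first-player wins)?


Subtraction set S = {1, 2, 3, 4, 5}, so G(n) = n mod 6.
G(n) = 0 when n is a multiple of 6.
Multiples of 6 in [1, 79]: 13
N-positions (nonzero Grundy) = 79 - 13 = 66

66


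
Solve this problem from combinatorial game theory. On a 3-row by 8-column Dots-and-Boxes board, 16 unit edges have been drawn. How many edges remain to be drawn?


Grid: 3 x 8 boxes, i.e. 4 rows and 9 columns of dots.
Horizontal edges: (rows + 1) * cols = 4 * 8 = 32
Vertical edges: rows * (cols + 1) = 3 * 9 = 27
Total edges: 32 + 27 = 59
Edges drawn: 16
Remaining: 59 - 16 = 43

43


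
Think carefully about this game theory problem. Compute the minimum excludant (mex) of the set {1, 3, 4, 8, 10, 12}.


Set = {1, 3, 4, 8, 10, 12}
0 is NOT in the set. This is the mex.
mex = 0

0


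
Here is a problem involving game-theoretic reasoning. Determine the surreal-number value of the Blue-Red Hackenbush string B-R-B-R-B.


Edges (from ground): B-R-B-R-B
By Berlekamp's sign-expansion rule, a Blue-Red Hackenbush stalk has the value of the surreal number whose sign sequence is the edge sequence with B -> + and R -> -.
Sign sequence: +-+-+
Trace the sign expansion in the surreal number tree, starting from 0:
Edge 1: B (sign +) -> bounds (0, +inf), value = 1
Edge 2: R (sign -) -> bounds (0, 1), value = 1/2
Edge 3: B (sign +) -> bounds (1/2, 1), value = 3/4
Edge 4: R (sign -) -> bounds (1/2, 3/4), value = 5/8
Edge 5: B (sign +) -> bounds (5/8, 3/4), value = 11/16
Game value = 11/16

11/16


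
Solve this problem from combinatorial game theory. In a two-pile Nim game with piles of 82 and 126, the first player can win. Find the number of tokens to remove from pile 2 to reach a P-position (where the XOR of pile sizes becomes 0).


Piles: 82 and 126
Current XOR: 82 XOR 126 = 44 (non-zero, so this is an N-position).
To make the XOR zero, we need to find a move that balances the piles.
For pile 2 (size 126): target = 126 XOR 44 = 82
We reduce pile 2 from 126 to 82.
Tokens removed: 126 - 82 = 44
Verification: 82 XOR 82 = 0

44


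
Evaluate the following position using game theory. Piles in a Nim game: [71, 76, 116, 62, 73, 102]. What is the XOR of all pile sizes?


We need the XOR (exclusive or) of all pile sizes.
After XOR-ing pile 1 (size 71): 0 XOR 71 = 71
After XOR-ing pile 2 (size 76): 71 XOR 76 = 11
After XOR-ing pile 3 (size 116): 11 XOR 116 = 127
After XOR-ing pile 4 (size 62): 127 XOR 62 = 65
After XOR-ing pile 5 (size 73): 65 XOR 73 = 8
After XOR-ing pile 6 (size 102): 8 XOR 102 = 110
The Nim-value of this position is 110.

110


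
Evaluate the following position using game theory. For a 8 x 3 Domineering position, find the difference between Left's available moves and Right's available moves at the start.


Board is 8 x 3 (rows x cols).
Left (vertical) placements: (rows-1) * cols = 7 * 3 = 21
Right (horizontal) placements: rows * (cols-1) = 8 * 2 = 16
Advantage = Left - Right = 21 - 16 = 5

5


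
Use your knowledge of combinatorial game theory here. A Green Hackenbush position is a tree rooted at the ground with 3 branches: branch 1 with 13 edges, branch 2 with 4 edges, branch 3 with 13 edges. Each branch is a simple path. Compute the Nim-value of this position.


The tree has 3 branches from the ground vertex.
In Green Hackenbush, the Nim-value of a simple path of length k is k.
Branch 1: length 13, Nim-value = 13
Branch 2: length 4, Nim-value = 4
Branch 3: length 13, Nim-value = 13
Total Nim-value = XOR of all branch values:
0 XOR 13 = 13
13 XOR 4 = 9
9 XOR 13 = 4
Nim-value of the tree = 4

4


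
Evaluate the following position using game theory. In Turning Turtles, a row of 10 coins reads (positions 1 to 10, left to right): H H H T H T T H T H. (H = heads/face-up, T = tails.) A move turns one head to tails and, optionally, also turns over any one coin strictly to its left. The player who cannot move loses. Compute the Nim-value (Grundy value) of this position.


Coins: H H H T H T T H T H
Key fact: a single head at position k behaves exactly like a Nim heap of size k (turning it to T and optionally flipping a coin at j < k corresponds to moving the heap from k to j, or to 0), and heads combine as a disjunctive sum (two heads at the same place would cancel, matching j XOR j = 0). So the Nim-value is the XOR of the 1-indexed positions of the heads.
Face-up positions (1-indexed): [1, 2, 3, 5, 8, 10]
XOR 0 with 1: 0 XOR 1 = 1
XOR 1 with 2: 1 XOR 2 = 3
XOR 3 with 3: 3 XOR 3 = 0
XOR 0 with 5: 0 XOR 5 = 5
XOR 5 with 8: 5 XOR 8 = 13
XOR 13 with 10: 13 XOR 10 = 7
Nim-value = 7

7


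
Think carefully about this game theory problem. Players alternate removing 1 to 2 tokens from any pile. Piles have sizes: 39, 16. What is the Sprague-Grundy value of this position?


Subtraction set: {1, 2}
For this subtraction set, G(n) = n mod 3 (period = max + 1 = 3).
Pile 1 (size 39): G(39) = 39 mod 3 = 0
Pile 2 (size 16): G(16) = 16 mod 3 = 1
Total Grundy value = XOR of all: 0 XOR 1 = 1

1


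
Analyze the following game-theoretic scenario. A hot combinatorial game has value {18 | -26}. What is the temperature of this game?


The game is {18 | -26}, a switch {a | b} with numbers a > b.
Cooling {a | b} by t gives {a - t | b + t}, which stops being hot when a - t = b + t, i.e. at t = (a - b)/2. So the temperature of a switch is (a - b)/2.
Temperature = (Left option - Right option) / 2
= (18 - (-26)) / 2
= 44 / 2
= 22

22


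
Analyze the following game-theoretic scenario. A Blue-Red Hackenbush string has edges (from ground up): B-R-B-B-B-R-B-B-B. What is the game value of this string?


Edges (from ground): B-R-B-B-B-R-B-B-B
By Berlekamp's sign-expansion rule, a Blue-Red Hackenbush stalk has the value of the surreal number whose sign sequence is the edge sequence with B -> + and R -> -.
Sign sequence: +-+++-+++
Trace the sign expansion in the surreal number tree, starting from 0:
Edge 1: B (sign +) -> bounds (0, +inf), value = 1
Edge 2: R (sign -) -> bounds (0, 1), value = 1/2
Edge 3: B (sign +) -> bounds (1/2, 1), value = 3/4
Edge 4: B (sign +) -> bounds (3/4, 1), value = 7/8
Edge 5: B (sign +) -> bounds (7/8, 1), value = 15/16
Edge 6: R (sign -) -> bounds (7/8, 15/16), value = 29/32
Edge 7: B (sign +) -> bounds (29/32, 15/16), value = 59/64
Edge 8: B (sign +) -> bounds (59/64, 15/16), value = 119/128
Edge 9: B (sign +) -> bounds (119/128, 15/16), value = 239/256
Game value = 239/256

239/256


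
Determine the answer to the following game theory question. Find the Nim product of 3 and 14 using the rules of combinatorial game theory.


Nim multiplication is bilinear over XOR: (u XOR v) * w = (u*w) XOR (v*w).
So we split each operand into its bit components and XOR the pairwise Nim products.
3 = 1 + 2 (as XOR of powers of 2).
14 = 2 + 4 + 8 (as XOR of powers of 2).
Using the standard Nim-product table on single bits:
  2*2 = 3,   2*4 = 8,   2*8 = 12,
  4*4 = 6,   4*8 = 11,  8*8 = 13,
and  1*x = x (identity), k*l = l*k (commutative).
Pairwise Nim products:
  1 * 2 = 2
  1 * 4 = 4
  1 * 8 = 8
  2 * 2 = 3
  2 * 4 = 8
  2 * 8 = 12
XOR them: 2 XOR 4 XOR 8 XOR 3 XOR 8 XOR 12 = 9.
Result: 3 * 14 = 9 (in Nim).

9


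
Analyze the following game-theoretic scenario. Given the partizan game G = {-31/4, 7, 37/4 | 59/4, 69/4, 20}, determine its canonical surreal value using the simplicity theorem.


Left options: {-31/4, 7, 37/4}, max = 37/4
Right options: {59/4, 69/4, 20}, min = 59/4
All options are numbers and max(Left) < min(Right), so by the simplicity theorem the value is the simplest (earliest-born) number strictly between 37/4 and 59/4.
Integers 10 through 14 all lie strictly between 37/4 and 59/4.
Among integers, the simplest (lowest birthday = smallest |n|; 0 is born on day 0, +-n on day n) is 10.
No non-integer in the interval can be simpler: if x is a non-integer in the interval, then floor(x) or ceil(x) also lies in the interval (the interval contains an integer), and both are proper prefixes of x's sign expansion, i.e. born earlier. So the game value is 10.
Game value = 10

10


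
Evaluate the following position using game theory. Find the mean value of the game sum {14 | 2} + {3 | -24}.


G1 = {14 | 2}, G2 = {3 | -24}
Each is a switch {a | b} with numbers a > b; its mean value is (a + b)/2, and mean value is additive over game sums: m(G1 + G2) = m(G1) + m(G2).
Mean of G1 = (14 + (2))/2 = 16/2 = 8
Mean of G2 = (3 + (-24))/2 = -21/2 = -21/2
Mean of G1 + G2 = 8 + -21/2 = -5/2

-5/2


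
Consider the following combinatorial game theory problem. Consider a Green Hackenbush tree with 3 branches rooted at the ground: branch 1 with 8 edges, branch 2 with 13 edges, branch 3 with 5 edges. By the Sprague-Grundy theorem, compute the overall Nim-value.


The tree has 3 branches from the ground vertex.
In Green Hackenbush, the Nim-value of a simple path of length k is k.
Branch 1: length 8, Nim-value = 8
Branch 2: length 13, Nim-value = 13
Branch 3: length 5, Nim-value = 5
Total Nim-value = XOR of all branch values:
0 XOR 8 = 8
8 XOR 13 = 5
5 XOR 5 = 0
Nim-value of the tree = 0

0
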